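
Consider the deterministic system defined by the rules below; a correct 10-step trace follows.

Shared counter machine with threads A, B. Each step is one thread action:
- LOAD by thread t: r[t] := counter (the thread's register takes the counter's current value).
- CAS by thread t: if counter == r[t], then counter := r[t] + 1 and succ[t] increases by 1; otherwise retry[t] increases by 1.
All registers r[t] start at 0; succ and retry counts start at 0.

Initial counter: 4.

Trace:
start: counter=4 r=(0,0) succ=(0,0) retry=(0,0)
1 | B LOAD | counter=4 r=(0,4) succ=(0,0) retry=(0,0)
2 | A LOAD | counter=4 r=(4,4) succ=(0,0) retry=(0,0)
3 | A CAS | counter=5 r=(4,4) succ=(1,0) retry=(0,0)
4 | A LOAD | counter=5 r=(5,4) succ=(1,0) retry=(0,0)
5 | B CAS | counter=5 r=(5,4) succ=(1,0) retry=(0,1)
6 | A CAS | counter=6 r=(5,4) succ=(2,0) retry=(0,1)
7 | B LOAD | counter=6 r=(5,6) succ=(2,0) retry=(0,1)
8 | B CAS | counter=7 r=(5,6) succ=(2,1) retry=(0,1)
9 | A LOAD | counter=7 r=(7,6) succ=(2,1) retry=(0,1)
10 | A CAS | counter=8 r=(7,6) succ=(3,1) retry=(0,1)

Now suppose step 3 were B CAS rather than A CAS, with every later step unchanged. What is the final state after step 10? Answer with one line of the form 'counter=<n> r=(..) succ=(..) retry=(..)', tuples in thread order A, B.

counter=8 r=(7,6) succ=(2,2) retry=(0,1)

(re-executing from step 3 with the substitution; state before step 3: counter=4 r=(4,4) succ=(0,0) retry=(0,0))
3 | B CAS | counter=5 r=(4,4) succ=(0,1) retry=(0,0)
4 | A LOAD | counter=5 r=(5,4) succ=(0,1) retry=(0,0)
5 | B CAS | counter=5 r=(5,4) succ=(0,1) retry=(0,1)
6 | A CAS | counter=6 r=(5,4) succ=(1,1) retry=(0,1)
7 | B LOAD | counter=6 r=(5,6) succ=(1,1) retry=(0,1)
8 | B CAS | counter=7 r=(5,6) succ=(1,2) retry=(0,1)
9 | A LOAD | counter=7 r=(7,6) succ=(1,2) retry=(0,1)
10 | A CAS | counter=8 r=(7,6) succ=(2,2) retry=(0,1)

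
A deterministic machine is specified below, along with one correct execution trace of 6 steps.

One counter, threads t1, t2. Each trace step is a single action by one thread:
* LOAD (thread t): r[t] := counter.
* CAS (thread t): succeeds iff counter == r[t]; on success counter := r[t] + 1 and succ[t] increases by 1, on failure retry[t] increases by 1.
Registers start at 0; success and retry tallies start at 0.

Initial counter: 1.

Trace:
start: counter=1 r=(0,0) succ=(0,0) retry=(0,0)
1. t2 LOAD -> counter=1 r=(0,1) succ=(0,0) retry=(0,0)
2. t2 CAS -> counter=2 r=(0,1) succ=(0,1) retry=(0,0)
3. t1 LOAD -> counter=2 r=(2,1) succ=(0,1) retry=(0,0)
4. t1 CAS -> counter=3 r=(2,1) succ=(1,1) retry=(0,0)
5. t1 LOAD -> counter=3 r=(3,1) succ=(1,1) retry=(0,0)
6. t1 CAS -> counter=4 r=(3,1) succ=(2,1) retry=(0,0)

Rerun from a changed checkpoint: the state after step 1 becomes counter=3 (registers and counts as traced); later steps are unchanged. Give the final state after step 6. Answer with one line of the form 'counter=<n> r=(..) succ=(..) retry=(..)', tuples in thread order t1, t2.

counter=5 r=(4,1) succ=(2,0) retry=(0,1)

state after step 1 := counter=3 r=(0,1) succ=(0,0) retry=(0,0)
2. t2 CAS -> counter=3 r=(0,1) succ=(0,0) retry=(0,1)
3. t1 LOAD -> counter=3 r=(3,1) succ=(0,0) retry=(0,1)
4. t1 CAS -> counter=4 r=(3,1) succ=(1,0) retry=(0,1)
5. t1 LOAD -> counter=4 r=(4,1) succ=(1,0) retry=(0,1)
6. t1 CAS -> counter=5 r=(4,1) succ=(2,0) retry=(0,1)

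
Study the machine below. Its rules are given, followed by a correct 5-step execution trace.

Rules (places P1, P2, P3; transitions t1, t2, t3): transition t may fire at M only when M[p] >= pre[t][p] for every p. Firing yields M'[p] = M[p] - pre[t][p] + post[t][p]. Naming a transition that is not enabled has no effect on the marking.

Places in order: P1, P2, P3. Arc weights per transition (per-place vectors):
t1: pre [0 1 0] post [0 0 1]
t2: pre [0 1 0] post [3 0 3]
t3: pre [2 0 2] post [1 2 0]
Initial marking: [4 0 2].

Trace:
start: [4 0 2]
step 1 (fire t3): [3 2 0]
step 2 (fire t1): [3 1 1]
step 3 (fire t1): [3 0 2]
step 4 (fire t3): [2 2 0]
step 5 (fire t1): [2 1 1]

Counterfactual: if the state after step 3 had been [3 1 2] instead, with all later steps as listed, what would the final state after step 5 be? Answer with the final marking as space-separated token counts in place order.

2 2 1

state after step 3 := [3 1 2]
step 4 (fire t3): [2 3 0]
step 5 (fire t1): [2 2 1]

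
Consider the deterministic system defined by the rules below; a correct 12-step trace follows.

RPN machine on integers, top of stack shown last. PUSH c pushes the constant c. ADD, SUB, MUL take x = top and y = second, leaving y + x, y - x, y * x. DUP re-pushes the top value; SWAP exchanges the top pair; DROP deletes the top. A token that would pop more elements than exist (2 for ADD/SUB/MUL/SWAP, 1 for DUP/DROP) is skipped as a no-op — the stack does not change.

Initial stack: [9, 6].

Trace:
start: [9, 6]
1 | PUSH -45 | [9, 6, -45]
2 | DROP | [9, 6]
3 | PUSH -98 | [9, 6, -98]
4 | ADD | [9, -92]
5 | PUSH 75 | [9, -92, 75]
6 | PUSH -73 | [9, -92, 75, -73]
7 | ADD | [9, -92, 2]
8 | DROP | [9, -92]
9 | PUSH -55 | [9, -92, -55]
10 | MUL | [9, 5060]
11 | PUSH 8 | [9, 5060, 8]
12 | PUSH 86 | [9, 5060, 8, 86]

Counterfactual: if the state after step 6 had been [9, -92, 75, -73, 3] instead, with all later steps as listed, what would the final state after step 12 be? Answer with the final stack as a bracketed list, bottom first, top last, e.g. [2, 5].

state after step 6 := [9, -92, 75, -73, 3]
7 | ADD | [9, -92, 75, -70]
8 | DROP | [9, -92, 75]
9 | PUSH -55 | [9, -92, 75, -55]
10 | MUL | [9, -92, -4125]
11 | PUSH 8 | [9, -92, -4125, 8]
12 | PUSH 86 | [9, -92, -4125, 8, 86]

[9, -92, -4125, 8, 86]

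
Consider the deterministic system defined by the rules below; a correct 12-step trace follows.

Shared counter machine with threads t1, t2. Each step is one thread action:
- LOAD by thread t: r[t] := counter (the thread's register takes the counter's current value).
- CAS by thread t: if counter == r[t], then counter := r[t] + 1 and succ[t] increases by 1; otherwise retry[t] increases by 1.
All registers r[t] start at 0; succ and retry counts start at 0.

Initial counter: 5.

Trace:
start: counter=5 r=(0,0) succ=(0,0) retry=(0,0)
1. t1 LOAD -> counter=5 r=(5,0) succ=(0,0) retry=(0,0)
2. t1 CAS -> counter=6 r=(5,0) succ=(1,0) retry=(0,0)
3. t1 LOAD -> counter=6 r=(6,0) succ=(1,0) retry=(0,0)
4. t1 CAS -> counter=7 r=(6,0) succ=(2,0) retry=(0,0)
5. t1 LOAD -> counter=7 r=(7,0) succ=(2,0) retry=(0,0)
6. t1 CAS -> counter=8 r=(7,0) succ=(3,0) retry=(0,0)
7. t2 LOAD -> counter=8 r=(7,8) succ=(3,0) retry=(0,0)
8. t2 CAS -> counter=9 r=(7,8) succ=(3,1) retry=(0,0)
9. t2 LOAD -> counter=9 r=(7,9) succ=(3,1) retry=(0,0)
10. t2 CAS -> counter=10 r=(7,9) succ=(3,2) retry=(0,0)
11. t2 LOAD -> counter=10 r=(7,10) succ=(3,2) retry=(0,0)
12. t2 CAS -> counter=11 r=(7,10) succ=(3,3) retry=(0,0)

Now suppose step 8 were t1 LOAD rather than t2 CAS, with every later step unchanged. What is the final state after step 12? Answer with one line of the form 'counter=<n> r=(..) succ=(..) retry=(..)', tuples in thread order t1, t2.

(re-executing from step 8 with the substitution; state before step 8: counter=8 r=(7,8) succ=(3,0) retry=(0,0))
8. t1 LOAD -> counter=8 r=(8,8) succ=(3,0) retry=(0,0)
9. t2 LOAD -> counter=8 r=(8,8) succ=(3,0) retry=(0,0)
10. t2 CAS -> counter=9 r=(8,8) succ=(3,1) retry=(0,0)
11. t2 LOAD -> counter=9 r=(8,9) succ=(3,1) retry=(0,0)
12. t2 CAS -> counter=10 r=(8,9) succ=(3,2) retry=(0,0)

counter=10 r=(8,9) succ=(3,2) retry=(0,0)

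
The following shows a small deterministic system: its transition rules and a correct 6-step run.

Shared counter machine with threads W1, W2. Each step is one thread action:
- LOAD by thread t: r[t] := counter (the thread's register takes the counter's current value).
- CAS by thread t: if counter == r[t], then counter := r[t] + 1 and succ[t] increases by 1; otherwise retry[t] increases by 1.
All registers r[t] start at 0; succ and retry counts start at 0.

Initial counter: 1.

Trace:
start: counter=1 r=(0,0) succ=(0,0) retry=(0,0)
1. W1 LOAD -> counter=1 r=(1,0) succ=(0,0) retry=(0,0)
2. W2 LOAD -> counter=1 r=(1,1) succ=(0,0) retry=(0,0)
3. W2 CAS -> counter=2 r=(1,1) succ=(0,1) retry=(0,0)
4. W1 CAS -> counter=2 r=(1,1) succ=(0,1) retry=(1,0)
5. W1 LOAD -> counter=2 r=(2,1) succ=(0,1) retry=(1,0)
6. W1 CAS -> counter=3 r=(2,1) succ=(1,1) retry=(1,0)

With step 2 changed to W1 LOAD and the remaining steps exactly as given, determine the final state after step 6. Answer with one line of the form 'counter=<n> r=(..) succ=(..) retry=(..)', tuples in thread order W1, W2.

counter=3 r=(2,0) succ=(2,0) retry=(0,1)

(re-executing from step 2 with the substitution; state before step 2: counter=1 r=(1,0) succ=(0,0) retry=(0,0))
2. W1 LOAD -> counter=1 r=(1,0) succ=(0,0) retry=(0,0)
3. W2 CAS -> counter=1 r=(1,0) succ=(0,0) retry=(0,1)
4. W1 CAS -> counter=2 r=(1,0) succ=(1,0) retry=(0,1)
5. W1 LOAD -> counter=2 r=(2,0) succ=(1,0) retry=(0,1)
6. W1 CAS -> counter=3 r=(2,0) succ=(2,0) retry=(0,1)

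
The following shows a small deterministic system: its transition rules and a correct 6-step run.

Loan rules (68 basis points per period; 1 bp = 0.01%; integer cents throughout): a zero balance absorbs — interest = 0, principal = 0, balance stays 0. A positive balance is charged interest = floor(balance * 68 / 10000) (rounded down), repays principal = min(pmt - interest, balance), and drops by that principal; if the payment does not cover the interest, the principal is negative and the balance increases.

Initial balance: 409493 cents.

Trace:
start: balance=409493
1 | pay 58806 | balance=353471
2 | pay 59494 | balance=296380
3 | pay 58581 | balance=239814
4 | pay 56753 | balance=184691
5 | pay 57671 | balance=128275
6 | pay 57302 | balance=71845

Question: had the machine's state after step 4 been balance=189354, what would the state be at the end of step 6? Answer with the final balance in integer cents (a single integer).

76572

state after step 4 := balance=189354
5 | pay 57671 | balance=132970
6 | pay 57302 | balance=76572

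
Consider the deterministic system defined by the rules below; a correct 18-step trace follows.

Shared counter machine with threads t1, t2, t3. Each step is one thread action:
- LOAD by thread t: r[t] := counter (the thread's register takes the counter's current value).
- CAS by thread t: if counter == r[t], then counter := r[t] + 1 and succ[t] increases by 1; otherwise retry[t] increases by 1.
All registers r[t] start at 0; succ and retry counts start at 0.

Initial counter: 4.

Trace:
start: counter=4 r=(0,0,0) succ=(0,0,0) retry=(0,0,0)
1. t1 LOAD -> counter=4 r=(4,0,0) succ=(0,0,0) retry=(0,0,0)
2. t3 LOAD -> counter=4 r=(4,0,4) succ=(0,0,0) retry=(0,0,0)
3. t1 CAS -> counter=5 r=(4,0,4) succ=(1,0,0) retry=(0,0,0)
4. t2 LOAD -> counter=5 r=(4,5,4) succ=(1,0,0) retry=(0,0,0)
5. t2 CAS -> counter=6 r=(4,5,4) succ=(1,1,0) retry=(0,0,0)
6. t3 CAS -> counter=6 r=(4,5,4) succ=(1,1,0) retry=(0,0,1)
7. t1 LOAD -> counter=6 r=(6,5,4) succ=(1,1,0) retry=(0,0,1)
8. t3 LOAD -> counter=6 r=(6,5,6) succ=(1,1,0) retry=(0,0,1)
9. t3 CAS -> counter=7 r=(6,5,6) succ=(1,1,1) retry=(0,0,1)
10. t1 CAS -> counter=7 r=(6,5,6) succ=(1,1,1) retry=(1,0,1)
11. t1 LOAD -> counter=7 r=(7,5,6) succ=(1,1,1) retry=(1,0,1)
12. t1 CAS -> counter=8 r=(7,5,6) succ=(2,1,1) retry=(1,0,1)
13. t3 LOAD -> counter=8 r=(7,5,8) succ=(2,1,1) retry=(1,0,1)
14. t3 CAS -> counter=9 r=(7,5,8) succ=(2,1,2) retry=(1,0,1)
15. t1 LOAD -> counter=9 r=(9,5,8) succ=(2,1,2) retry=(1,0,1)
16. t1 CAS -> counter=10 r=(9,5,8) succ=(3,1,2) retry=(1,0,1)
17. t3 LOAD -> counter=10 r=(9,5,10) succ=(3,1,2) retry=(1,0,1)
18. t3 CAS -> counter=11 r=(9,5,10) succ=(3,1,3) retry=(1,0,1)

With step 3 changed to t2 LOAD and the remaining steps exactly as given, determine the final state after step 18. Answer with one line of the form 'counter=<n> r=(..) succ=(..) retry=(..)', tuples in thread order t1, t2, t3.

counter=10 r=(8,4,9) succ=(2,1,3) retry=(1,0,1)

(re-executing from step 3 with the substitution; state before step 3: counter=4 r=(4,0,4) succ=(0,0,0) retry=(0,0,0))
3. t2 LOAD -> counter=4 r=(4,4,4) succ=(0,0,0) retry=(0,0,0)
4. t2 LOAD -> counter=4 r=(4,4,4) succ=(0,0,0) retry=(0,0,0)
5. t2 CAS -> counter=5 r=(4,4,4) succ=(0,1,0) retry=(0,0,0)
6. t3 CAS -> counter=5 r=(4,4,4) succ=(0,1,0) retry=(0,0,1)
7. t1 LOAD -> counter=5 r=(5,4,4) succ=(0,1,0) retry=(0,0,1)
8. t3 LOAD -> counter=5 r=(5,4,5) succ=(0,1,0) retry=(0,0,1)
9. t3 CAS -> counter=6 r=(5,4,5) succ=(0,1,1) retry=(0,0,1)
10. t1 CAS -> counter=6 r=(5,4,5) succ=(0,1,1) retry=(1,0,1)
11. t1 LOAD -> counter=6 r=(6,4,5) succ=(0,1,1) retry=(1,0,1)
12. t1 CAS -> counter=7 r=(6,4,5) succ=(1,1,1) retry=(1,0,1)
13. t3 LOAD -> counter=7 r=(6,4,7) succ=(1,1,1) retry=(1,0,1)
14. t3 CAS -> counter=8 r=(6,4,7) succ=(1,1,2) retry=(1,0,1)
15. t1 LOAD -> counter=8 r=(8,4,7) succ=(1,1,2) retry=(1,0,1)
16. t1 CAS -> counter=9 r=(8,4,7) succ=(2,1,2) retry=(1,0,1)
17. t3 LOAD -> counter=9 r=(8,4,9) succ=(2,1,2) retry=(1,0,1)
18. t3 CAS -> counter=10 r=(8,4,9) succ=(2,1,3) retry=(1,0,1)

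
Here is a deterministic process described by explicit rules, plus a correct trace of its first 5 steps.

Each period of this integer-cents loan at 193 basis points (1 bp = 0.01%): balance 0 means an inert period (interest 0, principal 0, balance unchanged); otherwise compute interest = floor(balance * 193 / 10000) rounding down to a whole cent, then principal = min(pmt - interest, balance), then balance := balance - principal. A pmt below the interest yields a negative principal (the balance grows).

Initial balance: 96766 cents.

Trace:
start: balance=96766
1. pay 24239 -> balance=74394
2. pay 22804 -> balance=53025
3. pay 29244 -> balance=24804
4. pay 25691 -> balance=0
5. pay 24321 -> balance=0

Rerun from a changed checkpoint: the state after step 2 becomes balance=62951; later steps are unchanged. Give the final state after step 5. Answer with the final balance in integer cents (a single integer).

0

state after step 2 := balance=62951
3. pay 29244 -> balance=34921
4. pay 25691 -> balance=9903
5. pay 24321 -> balance=0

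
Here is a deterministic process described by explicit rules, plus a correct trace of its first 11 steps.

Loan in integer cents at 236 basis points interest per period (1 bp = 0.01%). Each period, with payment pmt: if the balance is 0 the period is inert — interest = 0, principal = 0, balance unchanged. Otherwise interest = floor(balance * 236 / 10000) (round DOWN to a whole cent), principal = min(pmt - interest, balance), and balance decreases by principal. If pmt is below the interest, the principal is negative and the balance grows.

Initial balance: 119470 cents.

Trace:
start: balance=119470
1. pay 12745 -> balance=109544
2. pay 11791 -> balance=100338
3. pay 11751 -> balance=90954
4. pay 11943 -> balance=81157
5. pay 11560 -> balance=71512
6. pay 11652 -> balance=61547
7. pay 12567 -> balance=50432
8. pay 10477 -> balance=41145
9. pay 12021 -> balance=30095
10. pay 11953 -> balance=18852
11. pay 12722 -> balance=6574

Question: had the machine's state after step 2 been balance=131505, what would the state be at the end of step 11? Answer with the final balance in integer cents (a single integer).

45021

state after step 2 := balance=131505
3. pay 11751 -> balance=122857
4. pay 11943 -> balance=113813
5. pay 11560 -> balance=104938
6. pay 11652 -> balance=95762
7. pay 12567 -> balance=85454
8. pay 10477 -> balance=76993
9. pay 12021 -> balance=66789
10. pay 11953 -> balance=56412
11. pay 12722 -> balance=45021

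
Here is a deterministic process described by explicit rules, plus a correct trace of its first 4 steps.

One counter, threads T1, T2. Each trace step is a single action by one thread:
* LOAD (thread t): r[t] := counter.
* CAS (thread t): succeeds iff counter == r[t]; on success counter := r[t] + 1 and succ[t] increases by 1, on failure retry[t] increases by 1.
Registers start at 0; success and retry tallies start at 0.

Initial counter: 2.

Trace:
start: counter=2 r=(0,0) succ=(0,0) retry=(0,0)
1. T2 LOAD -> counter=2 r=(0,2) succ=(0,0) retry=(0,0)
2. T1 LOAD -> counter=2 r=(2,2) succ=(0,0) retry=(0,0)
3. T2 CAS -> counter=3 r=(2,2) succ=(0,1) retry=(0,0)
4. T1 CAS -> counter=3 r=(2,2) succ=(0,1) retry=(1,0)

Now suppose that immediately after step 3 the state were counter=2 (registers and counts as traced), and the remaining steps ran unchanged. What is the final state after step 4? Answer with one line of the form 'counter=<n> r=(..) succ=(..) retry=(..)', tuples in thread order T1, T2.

state after step 3 := counter=2 r=(2,2) succ=(0,1) retry=(0,0)
4. T1 CAS -> counter=3 r=(2,2) succ=(1,1) retry=(0,0)

counter=3 r=(2,2) succ=(1,1) retry=(0,0)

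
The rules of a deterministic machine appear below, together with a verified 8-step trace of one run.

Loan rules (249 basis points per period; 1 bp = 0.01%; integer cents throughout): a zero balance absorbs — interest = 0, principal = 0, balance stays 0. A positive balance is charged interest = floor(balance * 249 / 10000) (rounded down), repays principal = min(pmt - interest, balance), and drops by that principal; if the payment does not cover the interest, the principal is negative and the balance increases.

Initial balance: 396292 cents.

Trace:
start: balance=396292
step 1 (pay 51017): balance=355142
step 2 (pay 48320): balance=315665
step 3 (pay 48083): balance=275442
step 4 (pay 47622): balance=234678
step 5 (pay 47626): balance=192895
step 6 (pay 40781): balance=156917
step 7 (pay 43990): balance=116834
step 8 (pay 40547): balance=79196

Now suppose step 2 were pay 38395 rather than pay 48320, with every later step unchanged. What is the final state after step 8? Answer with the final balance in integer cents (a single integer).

(re-executing from step 2 with the substitution; state before step 2: balance=355142)
step 2 (pay 38395): balance=325590
step 3 (pay 48083): balance=285614
step 4 (pay 47622): balance=245103
step 5 (pay 47626): balance=203580
step 6 (pay 40781): balance=167868
step 7 (pay 43990): balance=128057
step 8 (pay 40547): balance=90698

90698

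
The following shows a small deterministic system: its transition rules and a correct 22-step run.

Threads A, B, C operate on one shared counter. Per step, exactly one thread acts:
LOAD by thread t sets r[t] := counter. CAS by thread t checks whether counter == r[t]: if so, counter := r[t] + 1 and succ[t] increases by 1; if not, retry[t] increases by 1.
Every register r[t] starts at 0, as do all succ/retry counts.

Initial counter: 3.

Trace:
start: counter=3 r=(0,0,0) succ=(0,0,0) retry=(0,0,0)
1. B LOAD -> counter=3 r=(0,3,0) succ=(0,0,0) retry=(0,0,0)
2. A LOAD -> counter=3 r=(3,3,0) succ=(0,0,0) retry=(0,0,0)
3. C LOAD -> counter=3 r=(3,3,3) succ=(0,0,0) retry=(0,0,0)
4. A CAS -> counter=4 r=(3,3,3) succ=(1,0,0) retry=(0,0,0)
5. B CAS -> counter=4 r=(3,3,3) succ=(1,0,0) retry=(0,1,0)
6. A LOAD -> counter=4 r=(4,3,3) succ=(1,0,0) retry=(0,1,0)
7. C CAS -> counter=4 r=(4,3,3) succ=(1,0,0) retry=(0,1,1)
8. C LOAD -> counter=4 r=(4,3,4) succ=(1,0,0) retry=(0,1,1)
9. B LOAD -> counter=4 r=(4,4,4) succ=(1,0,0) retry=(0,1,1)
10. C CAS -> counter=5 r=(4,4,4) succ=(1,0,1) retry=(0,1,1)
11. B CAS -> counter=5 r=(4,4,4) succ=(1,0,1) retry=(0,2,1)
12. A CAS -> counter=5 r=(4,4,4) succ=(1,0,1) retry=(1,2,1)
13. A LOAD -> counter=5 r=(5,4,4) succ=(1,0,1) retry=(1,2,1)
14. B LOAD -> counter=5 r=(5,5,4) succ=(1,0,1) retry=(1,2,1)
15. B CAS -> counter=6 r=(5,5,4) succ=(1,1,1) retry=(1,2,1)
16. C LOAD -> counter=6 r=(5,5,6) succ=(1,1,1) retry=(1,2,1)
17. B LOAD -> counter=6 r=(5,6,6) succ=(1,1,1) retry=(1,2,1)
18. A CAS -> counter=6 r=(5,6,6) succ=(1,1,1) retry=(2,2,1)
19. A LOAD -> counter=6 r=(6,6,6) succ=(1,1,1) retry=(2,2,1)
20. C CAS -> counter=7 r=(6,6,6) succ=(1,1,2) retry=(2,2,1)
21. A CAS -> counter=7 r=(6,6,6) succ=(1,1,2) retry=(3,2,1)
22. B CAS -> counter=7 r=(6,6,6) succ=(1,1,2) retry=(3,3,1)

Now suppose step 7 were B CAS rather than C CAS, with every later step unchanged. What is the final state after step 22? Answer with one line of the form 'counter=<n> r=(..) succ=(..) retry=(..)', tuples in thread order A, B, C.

counter=7 r=(6,6,6) succ=(1,1,2) retry=(3,4,0)

(re-executing from step 7 with the substitution; state before step 7: counter=4 r=(4,3,3) succ=(1,0,0) retry=(0,1,0))
7. B CAS -> counter=4 r=(4,3,3) succ=(1,0,0) retry=(0,2,0)
8. C LOAD -> counter=4 r=(4,3,4) succ=(1,0,0) retry=(0,2,0)
9. B LOAD -> counter=4 r=(4,4,4) succ=(1,0,0) retry=(0,2,0)
10. C CAS -> counter=5 r=(4,4,4) succ=(1,0,1) retry=(0,2,0)
11. B CAS -> counter=5 r=(4,4,4) succ=(1,0,1) retry=(0,3,0)
12. A CAS -> counter=5 r=(4,4,4) succ=(1,0,1) retry=(1,3,0)
13. A LOAD -> counter=5 r=(5,4,4) succ=(1,0,1) retry=(1,3,0)
14. B LOAD -> counter=5 r=(5,5,4) succ=(1,0,1) retry=(1,3,0)
15. B CAS -> counter=6 r=(5,5,4) succ=(1,1,1) retry=(1,3,0)
16. C LOAD -> counter=6 r=(5,5,6) succ=(1,1,1) retry=(1,3,0)
17. B LOAD -> counter=6 r=(5,6,6) succ=(1,1,1) retry=(1,3,0)
18. A CAS -> counter=6 r=(5,6,6) succ=(1,1,1) retry=(2,3,0)
19. A LOAD -> counter=6 r=(6,6,6) succ=(1,1,1) retry=(2,3,0)
20. C CAS -> counter=7 r=(6,6,6) succ=(1,1,2) retry=(2,3,0)
21. A CAS -> counter=7 r=(6,6,6) succ=(1,1,2) retry=(3,3,0)
22. B CAS -> counter=7 r=(6,6,6) succ=(1,1,2) retry=(3,4,0)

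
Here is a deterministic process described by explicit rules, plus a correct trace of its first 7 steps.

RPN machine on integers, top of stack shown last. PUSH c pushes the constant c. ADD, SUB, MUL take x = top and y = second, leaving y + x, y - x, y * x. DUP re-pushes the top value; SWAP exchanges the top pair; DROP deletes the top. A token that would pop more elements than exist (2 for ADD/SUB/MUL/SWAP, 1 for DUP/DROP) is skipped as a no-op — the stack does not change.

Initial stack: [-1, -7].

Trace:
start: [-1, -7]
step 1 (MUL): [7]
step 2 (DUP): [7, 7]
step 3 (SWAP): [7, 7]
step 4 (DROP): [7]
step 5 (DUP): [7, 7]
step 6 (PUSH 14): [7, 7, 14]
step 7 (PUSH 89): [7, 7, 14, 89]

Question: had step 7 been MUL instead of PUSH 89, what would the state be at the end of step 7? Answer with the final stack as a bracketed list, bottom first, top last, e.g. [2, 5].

[7, 98]

(re-executing from step 7 with the substitution; state before step 7: [7, 7, 14])
step 7 (MUL): [7, 98]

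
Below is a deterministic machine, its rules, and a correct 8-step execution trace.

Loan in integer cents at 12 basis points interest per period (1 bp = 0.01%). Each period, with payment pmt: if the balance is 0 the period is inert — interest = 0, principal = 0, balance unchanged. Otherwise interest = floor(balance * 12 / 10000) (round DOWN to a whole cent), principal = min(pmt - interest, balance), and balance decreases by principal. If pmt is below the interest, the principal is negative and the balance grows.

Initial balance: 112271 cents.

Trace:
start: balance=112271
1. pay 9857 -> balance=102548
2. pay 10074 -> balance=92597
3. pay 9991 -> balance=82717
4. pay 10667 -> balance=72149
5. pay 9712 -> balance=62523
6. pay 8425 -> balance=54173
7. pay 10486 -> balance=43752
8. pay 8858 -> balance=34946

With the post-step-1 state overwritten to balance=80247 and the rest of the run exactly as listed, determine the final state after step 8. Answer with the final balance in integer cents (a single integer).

12456

state after step 1 := balance=80247
2. pay 10074 -> balance=70269
3. pay 9991 -> balance=60362
4. pay 10667 -> balance=49767
5. pay 9712 -> balance=40114
6. pay 8425 -> balance=31737
7. pay 10486 -> balance=21289
8. pay 8858 -> balance=12456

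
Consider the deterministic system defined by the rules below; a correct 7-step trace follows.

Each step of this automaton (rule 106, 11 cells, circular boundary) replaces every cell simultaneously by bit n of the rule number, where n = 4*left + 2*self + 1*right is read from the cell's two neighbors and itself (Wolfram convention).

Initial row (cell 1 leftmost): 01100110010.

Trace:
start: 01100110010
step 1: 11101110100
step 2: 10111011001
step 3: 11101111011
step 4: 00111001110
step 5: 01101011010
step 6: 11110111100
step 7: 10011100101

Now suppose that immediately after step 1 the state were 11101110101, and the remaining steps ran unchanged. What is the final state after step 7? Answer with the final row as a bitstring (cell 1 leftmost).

00100001101

state after step 1 := 11101110101
step 2: 00111011011
step 3: 01101111111
step 4: 11111000001
step 5: 00001000011
step 6: 00010000111
step 7: 00100001101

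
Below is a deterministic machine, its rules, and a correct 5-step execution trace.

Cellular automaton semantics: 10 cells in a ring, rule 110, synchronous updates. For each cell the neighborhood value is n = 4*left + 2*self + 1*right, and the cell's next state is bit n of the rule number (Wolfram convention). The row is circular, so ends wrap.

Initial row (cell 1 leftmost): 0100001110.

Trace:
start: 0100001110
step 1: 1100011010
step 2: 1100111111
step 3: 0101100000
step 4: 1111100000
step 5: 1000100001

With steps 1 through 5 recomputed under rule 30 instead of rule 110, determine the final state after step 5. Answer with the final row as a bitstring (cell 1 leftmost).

0010101000

(re-executing steps 1..5 under rule 30; state before step 1: 0100001110)
step 1: 1110011001
step 2: 0001110111
step 3: 1011000100
step 4: 1010101111
step 5: 0010101000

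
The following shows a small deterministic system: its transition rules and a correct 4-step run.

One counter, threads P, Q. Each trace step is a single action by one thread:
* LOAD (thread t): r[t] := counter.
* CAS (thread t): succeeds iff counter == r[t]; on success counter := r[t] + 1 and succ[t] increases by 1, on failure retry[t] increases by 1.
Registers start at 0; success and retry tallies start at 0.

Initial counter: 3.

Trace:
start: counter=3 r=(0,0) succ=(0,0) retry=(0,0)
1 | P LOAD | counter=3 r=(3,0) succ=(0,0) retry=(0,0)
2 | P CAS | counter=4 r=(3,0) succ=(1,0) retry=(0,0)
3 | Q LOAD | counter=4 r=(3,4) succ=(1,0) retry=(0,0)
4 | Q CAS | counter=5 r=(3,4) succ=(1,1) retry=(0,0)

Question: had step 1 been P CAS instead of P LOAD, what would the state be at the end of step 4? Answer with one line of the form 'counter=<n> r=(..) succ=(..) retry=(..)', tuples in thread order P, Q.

counter=4 r=(0,3) succ=(0,1) retry=(2,0)

(re-executing from step 1 with the substitution; state before step 1: counter=3 r=(0,0) succ=(0,0) retry=(0,0))
1 | P CAS | counter=3 r=(0,0) succ=(0,0) retry=(1,0)
2 | P CAS | counter=3 r=(0,0) succ=(0,0) retry=(2,0)
3 | Q LOAD | counter=3 r=(0,3) succ=(0,0) retry=(2,0)
4 | Q CAS | counter=4 r=(0,3) succ=(0,1) retry=(2,0)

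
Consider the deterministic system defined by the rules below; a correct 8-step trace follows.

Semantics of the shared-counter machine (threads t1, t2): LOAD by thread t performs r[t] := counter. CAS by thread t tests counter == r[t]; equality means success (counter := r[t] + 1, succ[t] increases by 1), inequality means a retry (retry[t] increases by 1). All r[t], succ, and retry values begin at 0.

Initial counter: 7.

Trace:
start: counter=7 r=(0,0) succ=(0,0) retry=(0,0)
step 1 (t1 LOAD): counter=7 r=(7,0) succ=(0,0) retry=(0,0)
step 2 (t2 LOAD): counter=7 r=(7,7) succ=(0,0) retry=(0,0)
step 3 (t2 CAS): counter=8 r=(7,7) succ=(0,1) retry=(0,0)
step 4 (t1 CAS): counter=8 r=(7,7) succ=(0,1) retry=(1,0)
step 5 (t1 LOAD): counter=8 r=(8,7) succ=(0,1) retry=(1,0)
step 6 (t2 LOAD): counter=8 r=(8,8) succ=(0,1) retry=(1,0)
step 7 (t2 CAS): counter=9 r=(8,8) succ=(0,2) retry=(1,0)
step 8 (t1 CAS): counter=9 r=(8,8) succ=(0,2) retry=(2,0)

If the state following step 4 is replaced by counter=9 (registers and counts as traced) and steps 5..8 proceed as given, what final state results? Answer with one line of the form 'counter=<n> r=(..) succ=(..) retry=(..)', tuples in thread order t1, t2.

state after step 4 := counter=9 r=(7,7) succ=(0,1) retry=(1,0)
step 5 (t1 LOAD): counter=9 r=(9,7) succ=(0,1) retry=(1,0)
step 6 (t2 LOAD): counter=9 r=(9,9) succ=(0,1) retry=(1,0)
step 7 (t2 CAS): counter=10 r=(9,9) succ=(0,2) retry=(1,0)
step 8 (t1 CAS): counter=10 r=(9,9) succ=(0,2) retry=(2,0)

counter=10 r=(9,9) succ=(0,2) retry=(2,0)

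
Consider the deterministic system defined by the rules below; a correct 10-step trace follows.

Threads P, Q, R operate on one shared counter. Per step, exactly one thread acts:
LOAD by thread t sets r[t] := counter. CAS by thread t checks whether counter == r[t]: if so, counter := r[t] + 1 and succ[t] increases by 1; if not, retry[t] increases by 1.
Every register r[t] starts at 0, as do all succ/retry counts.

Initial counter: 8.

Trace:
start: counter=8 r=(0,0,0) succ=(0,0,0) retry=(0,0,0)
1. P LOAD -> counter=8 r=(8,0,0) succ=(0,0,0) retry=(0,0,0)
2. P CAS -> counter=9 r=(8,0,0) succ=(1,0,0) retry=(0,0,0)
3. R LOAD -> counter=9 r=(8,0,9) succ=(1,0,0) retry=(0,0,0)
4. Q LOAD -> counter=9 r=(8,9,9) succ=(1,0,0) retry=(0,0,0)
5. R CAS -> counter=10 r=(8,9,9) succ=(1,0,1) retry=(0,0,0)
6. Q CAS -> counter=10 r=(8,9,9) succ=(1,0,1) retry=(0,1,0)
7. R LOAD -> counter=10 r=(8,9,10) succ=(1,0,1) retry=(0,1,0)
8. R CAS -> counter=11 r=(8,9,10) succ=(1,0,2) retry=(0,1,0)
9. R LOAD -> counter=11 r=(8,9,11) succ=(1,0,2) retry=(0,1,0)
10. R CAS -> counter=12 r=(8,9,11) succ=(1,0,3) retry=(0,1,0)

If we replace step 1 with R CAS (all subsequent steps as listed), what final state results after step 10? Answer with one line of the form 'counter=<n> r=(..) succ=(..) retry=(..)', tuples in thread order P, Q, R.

counter=11 r=(0,8,10) succ=(0,0,3) retry=(1,1,1)

(re-executing from step 1 with the substitution; state before step 1: counter=8 r=(0,0,0) succ=(0,0,0) retry=(0,0,0))
1. R CAS -> counter=8 r=(0,0,0) succ=(0,0,0) retry=(0,0,1)
2. P CAS -> counter=8 r=(0,0,0) succ=(0,0,0) retry=(1,0,1)
3. R LOAD -> counter=8 r=(0,0,8) succ=(0,0,0) retry=(1,0,1)
4. Q LOAD -> counter=8 r=(0,8,8) succ=(0,0,0) retry=(1,0,1)
5. R CAS -> counter=9 r=(0,8,8) succ=(0,0,1) retry=(1,0,1)
6. Q CAS -> counter=9 r=(0,8,8) succ=(0,0,1) retry=(1,1,1)
7. R LOAD -> counter=9 r=(0,8,9) succ=(0,0,1) retry=(1,1,1)
8. R CAS -> counter=10 r=(0,8,9) succ=(0,0,2) retry=(1,1,1)
9. R LOAD -> counter=10 r=(0,8,10) succ=(0,0,2) retry=(1,1,1)
10. R CAS -> counter=11 r=(0,8,10) succ=(0,0,3) retry=(1,1,1)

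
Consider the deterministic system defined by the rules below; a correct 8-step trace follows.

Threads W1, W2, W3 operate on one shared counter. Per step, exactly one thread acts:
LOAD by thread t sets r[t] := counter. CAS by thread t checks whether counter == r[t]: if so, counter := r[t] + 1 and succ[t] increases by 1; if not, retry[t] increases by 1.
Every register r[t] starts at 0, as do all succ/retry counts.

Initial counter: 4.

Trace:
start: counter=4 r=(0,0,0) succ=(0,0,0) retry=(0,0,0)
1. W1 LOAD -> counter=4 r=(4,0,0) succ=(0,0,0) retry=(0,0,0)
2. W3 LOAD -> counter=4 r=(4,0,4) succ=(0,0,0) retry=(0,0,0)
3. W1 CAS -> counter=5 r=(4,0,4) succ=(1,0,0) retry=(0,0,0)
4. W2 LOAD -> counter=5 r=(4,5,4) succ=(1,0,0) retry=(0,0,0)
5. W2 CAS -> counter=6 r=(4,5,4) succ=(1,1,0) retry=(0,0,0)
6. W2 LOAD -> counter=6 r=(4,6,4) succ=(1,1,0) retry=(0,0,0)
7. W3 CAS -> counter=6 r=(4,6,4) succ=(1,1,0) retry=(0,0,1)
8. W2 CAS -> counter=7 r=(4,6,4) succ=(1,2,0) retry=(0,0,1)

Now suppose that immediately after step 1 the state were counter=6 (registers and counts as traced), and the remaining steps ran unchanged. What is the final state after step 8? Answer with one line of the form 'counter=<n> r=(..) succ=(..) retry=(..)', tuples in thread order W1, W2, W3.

state after step 1 := counter=6 r=(4,0,0) succ=(0,0,0) retry=(0,0,0)
2. W3 LOAD -> counter=6 r=(4,0,6) succ=(0,0,0) retry=(0,0,0)
3. W1 CAS -> counter=6 r=(4,0,6) succ=(0,0,0) retry=(1,0,0)
4. W2 LOAD -> counter=6 r=(4,6,6) succ=(0,0,0) retry=(1,0,0)
5. W2 CAS -> counter=7 r=(4,6,6) succ=(0,1,0) retry=(1,0,0)
6. W2 LOAD -> counter=7 r=(4,7,6) succ=(0,1,0) retry=(1,0,0)
7. W3 CAS -> counter=7 r=(4,7,6) succ=(0,1,0) retry=(1,0,1)
8. W2 CAS -> counter=8 r=(4,7,6) succ=(0,2,0) retry=(1,0,1)

counter=8 r=(4,7,6) succ=(0,2,0) retry=(1,0,1)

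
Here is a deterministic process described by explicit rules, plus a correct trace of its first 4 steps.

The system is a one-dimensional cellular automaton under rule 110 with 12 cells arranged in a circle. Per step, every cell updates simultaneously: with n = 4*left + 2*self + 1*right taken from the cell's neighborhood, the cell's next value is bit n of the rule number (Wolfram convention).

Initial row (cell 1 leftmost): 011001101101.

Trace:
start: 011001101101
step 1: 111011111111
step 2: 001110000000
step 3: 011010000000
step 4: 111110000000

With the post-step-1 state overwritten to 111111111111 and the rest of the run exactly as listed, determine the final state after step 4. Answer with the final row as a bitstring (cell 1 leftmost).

state after step 1 := 111111111111
step 2: 000000000000
step 3: 000000000000
step 4: 000000000000

000000000000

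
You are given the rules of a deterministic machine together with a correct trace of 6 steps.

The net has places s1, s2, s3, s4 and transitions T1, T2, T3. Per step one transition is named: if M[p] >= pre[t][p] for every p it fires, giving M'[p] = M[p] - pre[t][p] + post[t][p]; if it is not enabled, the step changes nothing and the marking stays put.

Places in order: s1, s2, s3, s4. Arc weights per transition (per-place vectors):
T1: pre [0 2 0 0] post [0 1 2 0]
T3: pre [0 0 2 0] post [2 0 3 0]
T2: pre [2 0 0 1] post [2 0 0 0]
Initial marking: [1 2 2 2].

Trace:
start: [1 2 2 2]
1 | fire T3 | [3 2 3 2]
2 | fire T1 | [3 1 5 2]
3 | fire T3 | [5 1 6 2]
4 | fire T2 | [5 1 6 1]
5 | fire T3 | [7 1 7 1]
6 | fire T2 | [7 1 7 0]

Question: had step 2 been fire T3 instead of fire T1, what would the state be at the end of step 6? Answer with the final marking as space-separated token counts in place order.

9 2 6 0

(re-executing from step 2 with the substitution; state before step 2: [3 2 3 2])
2 | fire T3 | [5 2 4 2]
3 | fire T3 | [7 2 5 2]
4 | fire T2 | [7 2 5 1]
5 | fire T3 | [9 2 6 1]
6 | fire T2 | [9 2 6 0]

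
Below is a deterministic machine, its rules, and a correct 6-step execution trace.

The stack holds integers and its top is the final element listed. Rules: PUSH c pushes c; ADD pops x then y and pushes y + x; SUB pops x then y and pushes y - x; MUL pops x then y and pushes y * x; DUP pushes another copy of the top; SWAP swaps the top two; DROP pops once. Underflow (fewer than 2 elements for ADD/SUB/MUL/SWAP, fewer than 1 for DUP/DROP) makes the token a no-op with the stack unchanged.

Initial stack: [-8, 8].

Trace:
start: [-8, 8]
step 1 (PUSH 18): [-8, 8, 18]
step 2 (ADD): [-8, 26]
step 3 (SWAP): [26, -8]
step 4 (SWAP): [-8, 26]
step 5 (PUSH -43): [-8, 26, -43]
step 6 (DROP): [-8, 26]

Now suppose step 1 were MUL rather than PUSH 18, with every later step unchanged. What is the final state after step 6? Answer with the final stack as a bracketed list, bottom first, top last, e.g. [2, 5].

(re-executing from step 1 with the substitution; state before step 1: [-8, 8])
step 1 (MUL): [-64]
step 2 (ADD): [-64]
step 3 (SWAP): [-64]
step 4 (SWAP): [-64]
step 5 (PUSH -43): [-64, -43]
step 6 (DROP): [-64]

[-64]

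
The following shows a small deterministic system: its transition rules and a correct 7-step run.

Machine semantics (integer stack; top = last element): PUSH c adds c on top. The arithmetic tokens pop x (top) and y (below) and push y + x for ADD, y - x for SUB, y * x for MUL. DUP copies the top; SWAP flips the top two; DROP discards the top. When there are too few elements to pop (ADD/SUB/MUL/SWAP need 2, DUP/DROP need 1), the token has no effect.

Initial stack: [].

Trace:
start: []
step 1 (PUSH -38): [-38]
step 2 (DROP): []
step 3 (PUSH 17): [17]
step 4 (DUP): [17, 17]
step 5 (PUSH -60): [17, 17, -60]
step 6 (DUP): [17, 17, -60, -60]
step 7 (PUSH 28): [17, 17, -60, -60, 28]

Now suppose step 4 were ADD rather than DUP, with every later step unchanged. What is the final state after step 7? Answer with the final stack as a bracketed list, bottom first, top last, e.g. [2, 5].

[17, -60, -60, 28]

(re-executing from step 4 with the substitution; state before step 4: [17])
step 4 (ADD): [17]
step 5 (PUSH -60): [17, -60]
step 6 (DUP): [17, -60, -60]
step 7 (PUSH 28): [17, -60, -60, 28]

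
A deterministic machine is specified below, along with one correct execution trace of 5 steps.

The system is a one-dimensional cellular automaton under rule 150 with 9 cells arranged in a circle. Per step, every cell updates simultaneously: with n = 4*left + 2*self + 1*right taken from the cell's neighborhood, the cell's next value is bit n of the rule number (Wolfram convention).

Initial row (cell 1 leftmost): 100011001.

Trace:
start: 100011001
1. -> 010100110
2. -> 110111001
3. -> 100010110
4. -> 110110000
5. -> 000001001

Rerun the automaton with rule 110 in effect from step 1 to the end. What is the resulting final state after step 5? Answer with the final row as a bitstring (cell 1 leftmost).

(re-executing steps 1..5 under rule 110; state before step 1: 100011001)
1. -> 100111011
2. -> 101101110
3. -> 111111011
4. -> 000001110
5. -> 000011010

000011010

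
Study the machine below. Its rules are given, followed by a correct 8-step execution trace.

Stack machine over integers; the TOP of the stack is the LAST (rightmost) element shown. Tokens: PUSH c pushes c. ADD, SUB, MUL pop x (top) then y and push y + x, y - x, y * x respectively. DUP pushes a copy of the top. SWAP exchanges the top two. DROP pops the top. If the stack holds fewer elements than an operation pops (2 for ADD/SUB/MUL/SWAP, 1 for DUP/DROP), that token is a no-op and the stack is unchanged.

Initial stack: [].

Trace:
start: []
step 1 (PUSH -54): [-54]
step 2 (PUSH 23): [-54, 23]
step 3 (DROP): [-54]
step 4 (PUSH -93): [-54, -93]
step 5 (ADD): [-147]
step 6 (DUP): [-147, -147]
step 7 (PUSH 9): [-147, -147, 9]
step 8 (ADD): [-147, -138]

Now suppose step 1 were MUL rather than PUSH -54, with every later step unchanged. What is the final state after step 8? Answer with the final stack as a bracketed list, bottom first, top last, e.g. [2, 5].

(re-executing from step 1 with the substitution; state before step 1: [])
step 1 (MUL): []
step 2 (PUSH 23): [23]
step 3 (DROP): []
step 4 (PUSH -93): [-93]
step 5 (ADD): [-93]
step 6 (DUP): [-93, -93]
step 7 (PUSH 9): [-93, -93, 9]
step 8 (ADD): [-93, -84]

[-93, -84]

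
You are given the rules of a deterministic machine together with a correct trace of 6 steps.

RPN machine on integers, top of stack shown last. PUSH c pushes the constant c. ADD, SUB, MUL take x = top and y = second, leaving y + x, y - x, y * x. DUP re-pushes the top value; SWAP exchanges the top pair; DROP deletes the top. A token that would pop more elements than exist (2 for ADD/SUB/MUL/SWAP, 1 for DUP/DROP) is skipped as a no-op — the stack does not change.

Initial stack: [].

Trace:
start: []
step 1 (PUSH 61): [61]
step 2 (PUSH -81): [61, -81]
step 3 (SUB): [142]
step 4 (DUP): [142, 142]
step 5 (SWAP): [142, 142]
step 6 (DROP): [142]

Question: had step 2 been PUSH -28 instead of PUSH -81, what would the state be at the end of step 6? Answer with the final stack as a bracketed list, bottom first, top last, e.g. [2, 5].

[89]

(re-executing from step 2 with the substitution; state before step 2: [61])
step 2 (PUSH -28): [61, -28]
step 3 (SUB): [89]
step 4 (DUP): [89, 89]
step 5 (SWAP): [89, 89]
step 6 (DROP): [89]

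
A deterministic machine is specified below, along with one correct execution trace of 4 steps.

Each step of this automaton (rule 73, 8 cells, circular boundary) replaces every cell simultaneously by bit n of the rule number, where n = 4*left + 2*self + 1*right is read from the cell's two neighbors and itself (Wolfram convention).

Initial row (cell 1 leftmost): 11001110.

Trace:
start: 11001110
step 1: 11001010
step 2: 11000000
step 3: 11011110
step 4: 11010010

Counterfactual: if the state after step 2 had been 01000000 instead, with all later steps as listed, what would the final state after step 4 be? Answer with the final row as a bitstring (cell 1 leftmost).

state after step 2 := 01000000
step 3: 00011111
step 4: 01010001

01010001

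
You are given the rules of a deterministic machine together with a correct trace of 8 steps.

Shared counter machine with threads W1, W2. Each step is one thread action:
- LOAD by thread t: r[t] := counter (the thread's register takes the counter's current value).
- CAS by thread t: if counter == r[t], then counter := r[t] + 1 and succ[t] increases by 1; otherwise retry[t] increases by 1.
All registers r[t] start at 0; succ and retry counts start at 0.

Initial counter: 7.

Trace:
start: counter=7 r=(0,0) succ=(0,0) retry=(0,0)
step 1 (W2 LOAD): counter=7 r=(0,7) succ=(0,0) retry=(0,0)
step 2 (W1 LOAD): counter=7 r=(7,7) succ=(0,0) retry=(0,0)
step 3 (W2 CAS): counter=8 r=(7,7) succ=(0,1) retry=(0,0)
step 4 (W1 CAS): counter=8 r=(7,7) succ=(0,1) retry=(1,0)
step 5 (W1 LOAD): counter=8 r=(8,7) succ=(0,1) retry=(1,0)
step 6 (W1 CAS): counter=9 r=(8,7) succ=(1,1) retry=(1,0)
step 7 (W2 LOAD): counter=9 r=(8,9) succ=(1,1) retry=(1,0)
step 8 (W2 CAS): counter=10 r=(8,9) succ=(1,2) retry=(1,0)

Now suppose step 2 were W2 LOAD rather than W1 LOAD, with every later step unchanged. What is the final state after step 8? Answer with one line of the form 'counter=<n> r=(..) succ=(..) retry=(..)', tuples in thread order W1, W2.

counter=10 r=(8,9) succ=(1,2) retry=(1,0)

(re-executing from step 2 with the substitution; state before step 2: counter=7 r=(0,7) succ=(0,0) retry=(0,0))
step 2 (W2 LOAD): counter=7 r=(0,7) succ=(0,0) retry=(0,0)
step 3 (W2 CAS): counter=8 r=(0,7) succ=(0,1) retry=(0,0)
step 4 (W1 CAS): counter=8 r=(0,7) succ=(0,1) retry=(1,0)
step 5 (W1 LOAD): counter=8 r=(8,7) succ=(0,1) retry=(1,0)
step 6 (W1 CAS): counter=9 r=(8,7) succ=(1,1) retry=(1,0)
step 7 (W2 LOAD): counter=9 r=(8,9) succ=(1,1) retry=(1,0)
step 8 (W2 CAS): counter=10 r=(8,9) succ=(1,2) retry=(1,0)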